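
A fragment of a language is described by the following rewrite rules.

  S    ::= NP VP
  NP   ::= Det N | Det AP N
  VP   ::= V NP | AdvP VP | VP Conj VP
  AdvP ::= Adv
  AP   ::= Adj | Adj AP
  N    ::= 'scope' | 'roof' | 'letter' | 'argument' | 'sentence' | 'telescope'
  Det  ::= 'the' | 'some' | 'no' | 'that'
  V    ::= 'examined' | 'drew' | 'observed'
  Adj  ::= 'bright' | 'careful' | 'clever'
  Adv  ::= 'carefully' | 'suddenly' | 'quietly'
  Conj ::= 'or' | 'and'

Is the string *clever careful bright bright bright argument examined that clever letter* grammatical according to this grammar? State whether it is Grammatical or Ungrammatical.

For S → NP VP, no prefix of the string parses as an NP.

Ungrammatical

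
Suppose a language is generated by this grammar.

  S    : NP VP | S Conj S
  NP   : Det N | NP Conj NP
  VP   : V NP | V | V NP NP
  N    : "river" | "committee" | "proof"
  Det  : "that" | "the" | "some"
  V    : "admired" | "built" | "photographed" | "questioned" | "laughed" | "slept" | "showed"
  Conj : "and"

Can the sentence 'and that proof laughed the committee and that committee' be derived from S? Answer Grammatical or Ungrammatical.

For S → NP VP, no prefix of the string parses as an NP. The alternative S rule S → S Conj S likewise has no satisfying split.

Ungrammatical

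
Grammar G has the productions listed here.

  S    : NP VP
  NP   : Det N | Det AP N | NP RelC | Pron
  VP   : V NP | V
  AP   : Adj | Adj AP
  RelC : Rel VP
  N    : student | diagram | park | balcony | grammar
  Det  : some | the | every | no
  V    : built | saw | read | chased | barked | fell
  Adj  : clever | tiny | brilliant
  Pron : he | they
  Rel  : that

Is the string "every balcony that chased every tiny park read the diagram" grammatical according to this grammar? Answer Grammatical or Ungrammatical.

S
  NP
    NP
      Det: every
      N: balcony
    RelC
      Rel: that
      VP
        V: chased
        NP
          Det: every
          AP
            Adj: tiny
          N: park
  VP
    V: read
    NP
      Det: the
      N: diagram
Every word is introduced by a lexical rule and the phrasal rules combine the resulting categories into a single S.

Grammatical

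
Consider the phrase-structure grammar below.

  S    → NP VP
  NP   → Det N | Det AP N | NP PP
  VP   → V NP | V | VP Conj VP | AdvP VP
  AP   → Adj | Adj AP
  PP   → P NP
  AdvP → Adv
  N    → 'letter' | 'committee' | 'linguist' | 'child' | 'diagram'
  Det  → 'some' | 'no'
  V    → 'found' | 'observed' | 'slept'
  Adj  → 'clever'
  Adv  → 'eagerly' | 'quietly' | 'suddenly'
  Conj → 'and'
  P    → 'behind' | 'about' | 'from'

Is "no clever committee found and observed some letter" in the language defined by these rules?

Grammatical

S
  NP
    Det: no
    AP
      Adj: clever
    N: committee
  VP
    VP
      V: found
    Conj: and
    VP
      V: observed
      NP
        Det: some
        N: letter
Every word is introduced by a lexical rule and the phrasal rules combine the resulting categories into a single S.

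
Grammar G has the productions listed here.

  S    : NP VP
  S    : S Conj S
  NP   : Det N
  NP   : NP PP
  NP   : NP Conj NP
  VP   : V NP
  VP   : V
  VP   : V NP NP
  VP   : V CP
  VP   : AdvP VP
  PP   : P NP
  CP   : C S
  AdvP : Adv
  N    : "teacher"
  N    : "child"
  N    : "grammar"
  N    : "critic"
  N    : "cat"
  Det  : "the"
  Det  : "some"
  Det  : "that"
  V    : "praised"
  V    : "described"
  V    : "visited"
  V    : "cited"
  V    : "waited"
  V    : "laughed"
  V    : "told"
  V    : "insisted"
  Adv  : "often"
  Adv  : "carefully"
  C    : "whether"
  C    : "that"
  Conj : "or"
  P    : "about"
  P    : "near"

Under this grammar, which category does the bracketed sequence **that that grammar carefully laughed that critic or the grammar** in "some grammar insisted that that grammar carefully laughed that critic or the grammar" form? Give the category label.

CP

[S [NP [Det some] [N grammar]] [VP [V insisted] [CP [C that] [S [NP [Det that] [N grammar]] [VP [AdvP [Adv carefully]] [VP [V laughed] [NP [NP [Det that] [N critic]] [Conj or] [NP [Det the] [N grammar]]]]]]]]]
The span 'that that grammar carefully laughed that critic or the grammar' is the CP node built by CP → C S.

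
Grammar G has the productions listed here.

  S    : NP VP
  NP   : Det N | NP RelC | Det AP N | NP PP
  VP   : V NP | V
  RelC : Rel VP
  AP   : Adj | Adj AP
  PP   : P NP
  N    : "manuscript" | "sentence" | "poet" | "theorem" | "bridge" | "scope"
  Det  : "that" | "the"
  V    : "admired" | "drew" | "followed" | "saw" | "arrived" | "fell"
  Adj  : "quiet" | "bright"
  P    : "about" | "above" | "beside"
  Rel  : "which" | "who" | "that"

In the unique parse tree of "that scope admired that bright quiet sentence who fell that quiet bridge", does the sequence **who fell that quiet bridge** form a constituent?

[S [NP [Det that] [N scope]] [VP [V admired] [NP [NP [Det that] [AP [Adj bright] [AP [Adj quiet]]] [N sentence]] [RelC [Rel who] [VP [V fell] [NP [Det that] [AP [Adj quiet]] [N bridge]]]]]]]
The words 'who fell that quiet bridge' are exhaustively dominated by a single RelC node (built by RelC → Rel VP), so they form a constituent.

Yes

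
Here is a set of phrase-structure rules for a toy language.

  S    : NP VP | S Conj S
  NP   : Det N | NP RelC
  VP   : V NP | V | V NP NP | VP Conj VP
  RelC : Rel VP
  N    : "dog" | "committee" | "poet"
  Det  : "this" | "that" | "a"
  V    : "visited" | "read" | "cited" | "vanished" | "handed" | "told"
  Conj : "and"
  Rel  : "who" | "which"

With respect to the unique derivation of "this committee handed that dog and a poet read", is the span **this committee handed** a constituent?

[S [S [NP [Det this] [N committee]] [VP [V handed] [NP [Det that] [N dog]]]] [Conj and] [S [NP [Det a] [N poet]] [VP [V read]]]]
The smallest constituent containing 'this committee handed' is the S spanning 'this committee handed that dog'; no single node in the tree dominates exactly the given words.

No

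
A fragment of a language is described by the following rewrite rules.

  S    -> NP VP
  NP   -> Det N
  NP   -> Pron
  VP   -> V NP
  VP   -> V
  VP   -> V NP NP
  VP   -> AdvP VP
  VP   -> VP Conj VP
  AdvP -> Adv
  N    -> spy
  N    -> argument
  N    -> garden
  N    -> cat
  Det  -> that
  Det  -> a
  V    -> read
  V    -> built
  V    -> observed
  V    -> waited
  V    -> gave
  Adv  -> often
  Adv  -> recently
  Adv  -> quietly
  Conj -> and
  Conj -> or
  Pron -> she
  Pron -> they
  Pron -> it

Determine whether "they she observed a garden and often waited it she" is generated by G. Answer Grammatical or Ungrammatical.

For S → NP VP, the only prefix that parses as NP is 'they', but the remainder 'she observed a garden and often waited it she' is not a VP under these rules.

Ungrammatical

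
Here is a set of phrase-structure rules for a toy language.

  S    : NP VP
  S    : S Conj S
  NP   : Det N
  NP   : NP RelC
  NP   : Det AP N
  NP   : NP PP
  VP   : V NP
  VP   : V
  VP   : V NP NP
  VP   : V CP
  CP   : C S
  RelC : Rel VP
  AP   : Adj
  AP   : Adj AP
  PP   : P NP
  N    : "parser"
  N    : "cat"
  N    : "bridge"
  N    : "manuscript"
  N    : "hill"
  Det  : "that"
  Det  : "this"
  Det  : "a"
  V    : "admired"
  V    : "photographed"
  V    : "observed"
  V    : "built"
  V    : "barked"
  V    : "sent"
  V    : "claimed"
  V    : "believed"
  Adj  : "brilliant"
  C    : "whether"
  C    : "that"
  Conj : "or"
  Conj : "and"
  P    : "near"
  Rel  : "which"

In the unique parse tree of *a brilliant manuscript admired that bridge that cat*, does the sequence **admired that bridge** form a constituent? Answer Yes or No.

No

[S [NP [Det a] [AP [Adj brilliant]] [N manuscript]] [VP [V admired] [NP [Det that] [N bridge]] [NP [Det that] [N cat]]]]
The smallest constituent containing 'admired that bridge' is the VP spanning 'admired that bridge that cat'; no single node in the tree dominates exactly the given words.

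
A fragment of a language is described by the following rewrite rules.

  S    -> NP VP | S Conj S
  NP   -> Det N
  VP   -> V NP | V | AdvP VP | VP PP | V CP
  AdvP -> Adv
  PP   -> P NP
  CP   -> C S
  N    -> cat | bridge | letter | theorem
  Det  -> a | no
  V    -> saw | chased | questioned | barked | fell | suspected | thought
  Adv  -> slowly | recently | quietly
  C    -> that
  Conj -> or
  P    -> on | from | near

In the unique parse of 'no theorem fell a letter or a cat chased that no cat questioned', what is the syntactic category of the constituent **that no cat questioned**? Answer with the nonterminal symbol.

S
  S
    NP
      Det: no
      N: theorem
    VP
      V: fell
      NP
        Det: a
        N: letter
  Conj: or
  S
    NP
      Det: a
      N: cat
    VP
      V: chased
      CP
        C: that
        S
          NP
            Det: no
            N: cat
          VP
            V: questioned
The span 'that no cat questioned' is the CP node built by CP → C S.

CP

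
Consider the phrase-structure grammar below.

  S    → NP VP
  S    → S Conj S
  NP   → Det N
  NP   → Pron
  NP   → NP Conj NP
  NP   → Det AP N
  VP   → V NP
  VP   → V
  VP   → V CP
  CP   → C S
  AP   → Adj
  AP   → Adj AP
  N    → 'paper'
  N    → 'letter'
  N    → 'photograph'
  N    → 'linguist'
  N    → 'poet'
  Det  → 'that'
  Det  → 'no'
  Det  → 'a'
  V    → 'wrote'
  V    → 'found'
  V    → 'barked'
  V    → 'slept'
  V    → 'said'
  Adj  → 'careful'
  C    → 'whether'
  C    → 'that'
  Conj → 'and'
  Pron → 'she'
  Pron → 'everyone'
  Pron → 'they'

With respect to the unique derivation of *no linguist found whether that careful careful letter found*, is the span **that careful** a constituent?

No

[S [NP [Det no] [N linguist]] [VP [V found] [CP [C whether] [S [NP [Det that] [AP [Adj careful] [AP [Adj careful]]] [N letter]] [VP [V found]]]]]]
The smallest constituent containing 'that careful' is the NP spanning 'that careful careful letter'; no single node in the tree dominates exactly the given words.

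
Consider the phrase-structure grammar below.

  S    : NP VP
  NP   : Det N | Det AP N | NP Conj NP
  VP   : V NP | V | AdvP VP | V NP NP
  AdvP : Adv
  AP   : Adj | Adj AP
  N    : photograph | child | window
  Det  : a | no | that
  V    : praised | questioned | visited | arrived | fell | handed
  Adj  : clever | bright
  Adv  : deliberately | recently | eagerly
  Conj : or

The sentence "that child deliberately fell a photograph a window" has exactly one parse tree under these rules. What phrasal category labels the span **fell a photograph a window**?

S
  NP
    Det: that
    N: child
  VP
    AdvP
      Adv: deliberately
    VP
      V: fell
      NP
        Det: a
        N: photograph
      NP
        Det: a
        N: window
The span 'fell a photograph a window' is the VP node built by VP → V NP NP.

VP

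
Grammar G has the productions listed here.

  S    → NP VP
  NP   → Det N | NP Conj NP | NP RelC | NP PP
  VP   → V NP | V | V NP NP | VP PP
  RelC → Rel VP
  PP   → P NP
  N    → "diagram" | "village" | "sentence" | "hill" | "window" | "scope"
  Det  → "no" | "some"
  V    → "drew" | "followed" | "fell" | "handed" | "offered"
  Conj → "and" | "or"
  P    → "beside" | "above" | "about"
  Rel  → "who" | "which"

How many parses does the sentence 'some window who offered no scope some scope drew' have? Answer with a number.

1

[S [NP [NP [Det some] [N window]] [RelC [Rel who] [VP [V offered] [NP [Det no] [N scope]] [NP [Det some] [N scope]]]]] [VP [V drew]]]
No rule offers an alternative attachment or grouping for any span, so this is the only derivation.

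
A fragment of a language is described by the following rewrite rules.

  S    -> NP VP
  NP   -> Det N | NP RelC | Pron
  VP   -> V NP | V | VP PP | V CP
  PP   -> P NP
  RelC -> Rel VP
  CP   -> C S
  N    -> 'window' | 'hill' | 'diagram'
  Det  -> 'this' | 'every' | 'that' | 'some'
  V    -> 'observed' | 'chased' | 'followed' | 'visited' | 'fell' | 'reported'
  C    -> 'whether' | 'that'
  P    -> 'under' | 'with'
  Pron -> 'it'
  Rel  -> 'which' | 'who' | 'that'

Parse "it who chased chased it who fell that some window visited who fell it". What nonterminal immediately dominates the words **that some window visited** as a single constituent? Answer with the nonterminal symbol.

CP

S
  NP
    NP
      Pron: it
    RelC
      Rel: who
      VP
        V: chased
  VP
    V: chased
    NP
      NP
        NP
          Pron: it
        RelC
          Rel: who
          VP
            V: fell
            CP
              C: that
              S
                NP
                  Det: some
                  N: window
                VP
                  V: visited
      RelC
        Rel: who
        VP
          V: fell
          NP
            Pron: it
The span 'that some window visited' is the CP node built by CP → C S.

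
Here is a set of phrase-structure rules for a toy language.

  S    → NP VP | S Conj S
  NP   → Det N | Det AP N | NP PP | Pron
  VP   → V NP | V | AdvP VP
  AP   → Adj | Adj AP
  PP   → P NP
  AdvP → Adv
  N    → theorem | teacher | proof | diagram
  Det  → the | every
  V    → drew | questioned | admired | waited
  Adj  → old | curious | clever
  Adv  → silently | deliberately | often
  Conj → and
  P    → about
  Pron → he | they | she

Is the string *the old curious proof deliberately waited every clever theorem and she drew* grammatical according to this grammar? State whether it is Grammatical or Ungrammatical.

Grammatical

S
  S
    NP
      Det: the
      AP
        Adj: old
        AP
          Adj: curious
      N: proof
    VP
      AdvP
        Adv: deliberately
      VP
        V: waited
        NP
          Det: every
          AP
            Adj: clever
          N: theorem
  Conj: and
  S
    NP
      Pron: she
    VP
      V: drew
The bracketing above is licensed at every node by one of the given productions, with S at the root.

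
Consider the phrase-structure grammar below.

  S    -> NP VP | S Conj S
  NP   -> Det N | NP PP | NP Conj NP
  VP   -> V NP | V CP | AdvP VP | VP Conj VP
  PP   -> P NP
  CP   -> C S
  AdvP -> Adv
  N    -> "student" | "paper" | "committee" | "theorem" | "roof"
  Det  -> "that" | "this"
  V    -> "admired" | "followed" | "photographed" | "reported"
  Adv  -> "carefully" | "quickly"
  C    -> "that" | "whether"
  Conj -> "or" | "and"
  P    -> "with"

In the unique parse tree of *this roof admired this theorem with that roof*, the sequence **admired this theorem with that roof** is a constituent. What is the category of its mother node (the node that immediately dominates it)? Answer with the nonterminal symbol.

S

[S [NP [Det this] [N roof]] [VP [V admired] [NP [NP [Det this] [N theorem]] [PP [P with] [NP [Det that] [N roof]]]]]]
The span 'admired this theorem with that roof' is the VP node built by VP → V NP.
Its mother is the S built by S → NP VP.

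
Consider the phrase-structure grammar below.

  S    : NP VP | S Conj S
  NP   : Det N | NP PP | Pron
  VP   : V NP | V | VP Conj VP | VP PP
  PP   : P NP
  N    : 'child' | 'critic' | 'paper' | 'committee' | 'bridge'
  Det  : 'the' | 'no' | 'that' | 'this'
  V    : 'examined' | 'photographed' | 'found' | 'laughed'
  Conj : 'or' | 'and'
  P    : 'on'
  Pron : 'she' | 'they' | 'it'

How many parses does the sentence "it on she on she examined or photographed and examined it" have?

4

Two of the 4 distinct bracketings:
[S [NP [NP [Pron it]] [PP [P on] [NP [NP [Pron she]] [PP [P on] [NP [Pron she]]]]]] [VP [VP [V examined]] [Conj or] [VP [VP [V photographed]] [Conj and] [VP [V examined] [NP [Pron it]]]]]]
[S [NP [NP [Pron it]] [PP [P on] [NP [NP [Pron she]] [PP [P on] [NP [Pron she]]]]]] [VP [VP [VP [V examined]] [Conj or] [VP [V photographed]]] [Conj and] [VP [V examined] [NP [Pron it]]]]]
The trees differ in how a recursive rule is bracketed over the same span.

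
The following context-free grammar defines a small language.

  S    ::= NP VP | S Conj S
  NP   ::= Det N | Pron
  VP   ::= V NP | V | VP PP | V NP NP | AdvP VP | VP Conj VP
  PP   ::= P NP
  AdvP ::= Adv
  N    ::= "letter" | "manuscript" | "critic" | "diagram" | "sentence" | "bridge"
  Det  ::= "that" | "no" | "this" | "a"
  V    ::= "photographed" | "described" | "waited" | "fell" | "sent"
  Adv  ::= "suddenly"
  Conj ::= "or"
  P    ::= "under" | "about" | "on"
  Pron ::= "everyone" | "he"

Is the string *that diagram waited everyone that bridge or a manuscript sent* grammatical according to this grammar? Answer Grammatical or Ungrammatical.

S
  S
    NP
      Det: that
      N: diagram
    VP
      V: waited
      NP
        Pron: everyone
      NP
        Det: that
        N: bridge
  Conj: or
  S
    NP
      Det: a
      N: manuscript
    VP
      V: sent
The bracketing above is licensed at every node by one of the given productions, with S at the root.

Grammatical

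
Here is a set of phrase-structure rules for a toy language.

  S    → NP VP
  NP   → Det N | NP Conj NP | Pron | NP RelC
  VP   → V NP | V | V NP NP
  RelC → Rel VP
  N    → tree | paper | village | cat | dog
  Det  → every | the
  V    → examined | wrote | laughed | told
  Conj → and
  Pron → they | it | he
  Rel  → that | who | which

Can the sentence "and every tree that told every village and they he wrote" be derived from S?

Ungrammatical

For S → NP VP, no prefix of the string parses as an NP.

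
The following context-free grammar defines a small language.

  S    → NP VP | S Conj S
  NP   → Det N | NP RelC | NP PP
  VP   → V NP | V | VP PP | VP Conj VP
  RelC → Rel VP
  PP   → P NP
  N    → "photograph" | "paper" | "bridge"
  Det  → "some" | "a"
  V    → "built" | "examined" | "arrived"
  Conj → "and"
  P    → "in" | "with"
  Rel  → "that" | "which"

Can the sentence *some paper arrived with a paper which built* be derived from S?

S
  NP
    Det: some
    N: paper
  VP
    VP
      V: arrived
    PP
      P: with
      NP
        NP
          Det: a
          N: paper
        RelC
          Rel: which
          VP
            V: built
Each bracket corresponds to one application of a listed rule, so the string is derivable from S.

Grammatical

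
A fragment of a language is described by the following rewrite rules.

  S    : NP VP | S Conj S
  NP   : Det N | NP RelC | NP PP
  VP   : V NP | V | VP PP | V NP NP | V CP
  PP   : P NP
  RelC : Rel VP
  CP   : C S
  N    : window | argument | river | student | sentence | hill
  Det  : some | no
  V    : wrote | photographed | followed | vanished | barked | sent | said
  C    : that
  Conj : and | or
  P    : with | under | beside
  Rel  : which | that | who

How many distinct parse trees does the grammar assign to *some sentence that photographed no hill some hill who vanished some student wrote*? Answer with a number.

The two bracketings:
[S [NP [NP [Det some] [N sentence]] [RelC [Rel that] [VP [V photographed] [NP [Det no] [N hill]] [NP [NP [Det some] [N hill]] [RelC [Rel who] [VP [V vanished] [NP [Det some] [N student]]]]]]]] [VP [V wrote]]]
[S [NP [NP [NP [Det some] [N sentence]] [RelC [Rel that] [VP [V photographed] [NP [Det no] [N hill]] [NP [Det some] [N hill]]]]] [RelC [Rel who] [VP [V vanished] [NP [Det some] [N student]]]]] [VP [V wrote]]]
The trees differ in how a recursive rule is bracketed over the same span.

2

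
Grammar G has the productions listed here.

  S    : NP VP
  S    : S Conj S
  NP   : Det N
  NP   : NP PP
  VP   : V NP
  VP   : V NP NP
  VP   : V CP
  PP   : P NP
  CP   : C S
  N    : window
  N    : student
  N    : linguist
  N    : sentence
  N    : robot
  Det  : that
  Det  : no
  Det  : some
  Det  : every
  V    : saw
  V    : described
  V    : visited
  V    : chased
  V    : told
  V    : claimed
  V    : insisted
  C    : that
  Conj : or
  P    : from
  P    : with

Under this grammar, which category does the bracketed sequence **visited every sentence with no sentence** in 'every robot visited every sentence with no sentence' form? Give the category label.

VP

S
  NP
    Det: every
    N: robot
  VP
    V: visited
    NP
      NP
        Det: every
        N: sentence
      PP
        P: with
        NP
          Det: no
          N: sentence
The span 'visited every sentence with no sentence' is the VP node built by VP → V NP.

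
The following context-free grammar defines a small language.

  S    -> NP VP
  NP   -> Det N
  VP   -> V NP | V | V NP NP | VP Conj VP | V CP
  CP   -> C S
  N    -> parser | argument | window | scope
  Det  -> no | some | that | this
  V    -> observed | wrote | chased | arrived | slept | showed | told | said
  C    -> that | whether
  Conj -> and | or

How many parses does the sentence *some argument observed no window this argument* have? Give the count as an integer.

[S [NP [Det some] [N argument]] [VP [V observed] [NP [Det no] [N window]] [NP [Det this] [N argument]]]]
No rule offers an alternative attachment or grouping for any span, so this is the only derivation.

1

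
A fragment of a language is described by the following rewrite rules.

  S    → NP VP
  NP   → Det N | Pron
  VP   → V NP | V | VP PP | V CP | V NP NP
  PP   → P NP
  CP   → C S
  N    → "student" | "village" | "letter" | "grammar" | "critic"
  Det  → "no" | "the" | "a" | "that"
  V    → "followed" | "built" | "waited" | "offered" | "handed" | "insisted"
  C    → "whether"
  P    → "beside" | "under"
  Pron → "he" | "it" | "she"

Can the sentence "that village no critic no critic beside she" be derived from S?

Ungrammatical

For S → NP VP, the only prefix that parses as NP is 'that village', but the remainder 'no critic no critic beside she' is not a VP under these rules.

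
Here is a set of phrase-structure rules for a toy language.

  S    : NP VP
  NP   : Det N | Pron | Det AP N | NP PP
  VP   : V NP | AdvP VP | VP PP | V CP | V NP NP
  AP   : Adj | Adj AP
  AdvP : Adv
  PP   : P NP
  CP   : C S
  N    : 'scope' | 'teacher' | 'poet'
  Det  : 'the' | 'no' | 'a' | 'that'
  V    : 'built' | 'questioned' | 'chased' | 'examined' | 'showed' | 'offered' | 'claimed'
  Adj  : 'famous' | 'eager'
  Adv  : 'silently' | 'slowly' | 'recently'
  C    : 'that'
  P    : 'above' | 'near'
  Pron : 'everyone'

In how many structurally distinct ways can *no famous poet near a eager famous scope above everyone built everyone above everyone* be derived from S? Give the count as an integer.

4

Two of the 4 distinct bracketings:
[S [NP [NP [Det no] [AP [Adj famous]] [N poet]] [PP [P near] [NP [NP [Det a] [AP [Adj eager] [AP [Adj famous]]] [N scope]] [PP [P above] [NP [Pron everyone]]]]]] [VP [V built] [NP [NP [Pron everyone]] [PP [P above] [NP [Pron everyone]]]]]]
[S [NP [NP [Det no] [AP [Adj famous]] [N poet]] [PP [P near] [NP [NP [Det a] [AP [Adj eager] [AP [Adj famous]]] [N scope]] [PP [P above] [NP [Pron everyone]]]]]] [VP [VP [V built] [NP [Pron everyone]]] [PP [P above] [NP [Pron everyone]]]]]
The difference turns on whether VP → VP PP is used at the relevant span, versus an alternative expansion of VP.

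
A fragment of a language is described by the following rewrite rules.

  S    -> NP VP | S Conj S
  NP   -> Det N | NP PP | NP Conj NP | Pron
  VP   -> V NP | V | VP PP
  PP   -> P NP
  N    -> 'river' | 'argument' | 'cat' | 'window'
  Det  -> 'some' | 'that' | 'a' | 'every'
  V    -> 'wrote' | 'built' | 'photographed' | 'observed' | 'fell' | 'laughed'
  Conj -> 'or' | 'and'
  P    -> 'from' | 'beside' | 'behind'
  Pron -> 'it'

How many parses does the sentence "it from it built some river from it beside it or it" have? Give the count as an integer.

9

Two of the 9 distinct bracketings:
[S [NP [NP [Pron it]] [PP [P from] [NP [Pron it]]]] [VP [V built] [NP [NP [Det some] [N river]] [PP [P from] [NP [NP [Pron it]] [PP [P beside] [NP [NP [Pron it]] [Conj or] [NP [Pron it]]]]]]]]]
[S [NP [NP [Pron it]] [PP [P from] [NP [Pron it]]]] [VP [V built] [NP [NP [Det some] [N river]] [PP [P from] [NP [NP [NP [Pron it]] [PP [P beside] [NP [Pron it]]]] [Conj or] [NP [Pron it]]]]]]]
The trees differ in how a recursive rule is bracketed over the same span.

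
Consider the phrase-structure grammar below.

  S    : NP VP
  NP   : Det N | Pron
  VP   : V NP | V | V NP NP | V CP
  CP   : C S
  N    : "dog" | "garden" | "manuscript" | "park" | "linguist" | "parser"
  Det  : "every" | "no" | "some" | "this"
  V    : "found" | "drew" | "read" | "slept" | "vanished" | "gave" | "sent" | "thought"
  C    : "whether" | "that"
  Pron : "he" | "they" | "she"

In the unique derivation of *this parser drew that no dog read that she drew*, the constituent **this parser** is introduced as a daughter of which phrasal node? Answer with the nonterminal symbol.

S
  NP
    Det: this
    N: parser
  VP
    V: drew
    CP
      C: that
      S
        NP
          Det: no
          N: dog
        VP
          V: read
          CP
            C: that
            S
              NP
                Pron: she
              VP
                V: drew
The span 'this parser' is the NP node built by NP → Det N.
Its mother is the S built by S → NP VP.

S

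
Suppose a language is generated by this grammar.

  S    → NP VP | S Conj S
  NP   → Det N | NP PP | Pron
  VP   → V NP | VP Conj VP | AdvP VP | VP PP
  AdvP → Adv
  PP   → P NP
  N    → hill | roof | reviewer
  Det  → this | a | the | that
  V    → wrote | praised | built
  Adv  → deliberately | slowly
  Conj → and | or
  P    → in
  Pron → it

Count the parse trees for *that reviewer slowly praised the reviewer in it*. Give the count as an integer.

Two of the 3 distinct bracketings:
[S [NP [Det that] [N reviewer]] [VP [AdvP [Adv slowly]] [VP [V praised] [NP [NP [Det the] [N reviewer]] [PP [P in] [NP [Pron it]]]]]]]
[S [NP [Det that] [N reviewer]] [VP [AdvP [Adv slowly]] [VP [VP [V praised] [NP [Det the] [N reviewer]]] [PP [P in] [NP [Pron it]]]]]]
The difference turns on whether NP → NP PP is used at the relevant span, versus an alternative expansion of NP.

3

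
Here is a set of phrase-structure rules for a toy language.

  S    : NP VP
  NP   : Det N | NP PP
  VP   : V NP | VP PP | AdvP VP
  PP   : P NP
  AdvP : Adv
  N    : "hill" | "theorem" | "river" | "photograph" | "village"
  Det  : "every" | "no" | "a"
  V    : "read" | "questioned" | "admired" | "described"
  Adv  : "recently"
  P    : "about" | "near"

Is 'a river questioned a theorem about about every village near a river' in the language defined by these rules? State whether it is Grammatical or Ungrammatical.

A P word can never sit immediately before a P word in any string this grammar generates, so the substring 'about about' rules out a derivation.

Ungrammatical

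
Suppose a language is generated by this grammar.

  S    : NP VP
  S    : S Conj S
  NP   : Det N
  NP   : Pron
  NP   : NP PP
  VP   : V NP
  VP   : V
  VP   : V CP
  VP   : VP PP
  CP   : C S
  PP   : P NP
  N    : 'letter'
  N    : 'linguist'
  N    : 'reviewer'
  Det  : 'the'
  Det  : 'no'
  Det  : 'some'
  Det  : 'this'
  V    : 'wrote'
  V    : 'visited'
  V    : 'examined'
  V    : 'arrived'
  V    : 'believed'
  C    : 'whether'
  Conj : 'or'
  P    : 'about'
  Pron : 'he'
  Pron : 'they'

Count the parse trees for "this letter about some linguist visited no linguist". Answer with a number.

[S [NP [NP [Det this] [N letter]] [PP [P about] [NP [Det some] [N linguist]]]] [VP [V visited] [NP [Det no] [N linguist]]]]
No rule offers an alternative attachment or grouping for any span, so this is the only derivation.

1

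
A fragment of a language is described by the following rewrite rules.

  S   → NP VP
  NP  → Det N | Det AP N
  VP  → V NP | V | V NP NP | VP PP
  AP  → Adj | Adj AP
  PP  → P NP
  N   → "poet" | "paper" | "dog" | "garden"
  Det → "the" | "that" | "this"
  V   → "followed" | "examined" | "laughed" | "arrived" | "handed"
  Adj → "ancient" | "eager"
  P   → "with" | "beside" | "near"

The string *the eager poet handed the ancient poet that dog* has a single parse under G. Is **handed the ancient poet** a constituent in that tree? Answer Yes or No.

[S [NP [Det the] [AP [Adj eager]] [N poet]] [VP [V handed] [NP [Det the] [AP [Adj ancient]] [N poet]] [NP [Det that] [N dog]]]]
The smallest constituent containing 'handed the ancient poet' is the VP spanning 'handed the ancient poet that dog'; no single node in the tree dominates exactly the given words.

No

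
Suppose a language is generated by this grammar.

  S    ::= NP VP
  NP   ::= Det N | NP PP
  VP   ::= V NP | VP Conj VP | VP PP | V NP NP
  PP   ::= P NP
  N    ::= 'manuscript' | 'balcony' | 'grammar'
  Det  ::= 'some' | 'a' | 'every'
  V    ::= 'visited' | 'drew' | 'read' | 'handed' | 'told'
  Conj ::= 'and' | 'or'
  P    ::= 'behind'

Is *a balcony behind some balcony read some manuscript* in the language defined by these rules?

S
  NP
    NP
      Det: a
      N: balcony
    PP
      P: behind
      NP
        Det: some
        N: balcony
  VP
    V: read
    NP
      Det: some
      N: manuscript
The bracketing above is licensed at every node by one of the given productions, with S at the root.

Grammatical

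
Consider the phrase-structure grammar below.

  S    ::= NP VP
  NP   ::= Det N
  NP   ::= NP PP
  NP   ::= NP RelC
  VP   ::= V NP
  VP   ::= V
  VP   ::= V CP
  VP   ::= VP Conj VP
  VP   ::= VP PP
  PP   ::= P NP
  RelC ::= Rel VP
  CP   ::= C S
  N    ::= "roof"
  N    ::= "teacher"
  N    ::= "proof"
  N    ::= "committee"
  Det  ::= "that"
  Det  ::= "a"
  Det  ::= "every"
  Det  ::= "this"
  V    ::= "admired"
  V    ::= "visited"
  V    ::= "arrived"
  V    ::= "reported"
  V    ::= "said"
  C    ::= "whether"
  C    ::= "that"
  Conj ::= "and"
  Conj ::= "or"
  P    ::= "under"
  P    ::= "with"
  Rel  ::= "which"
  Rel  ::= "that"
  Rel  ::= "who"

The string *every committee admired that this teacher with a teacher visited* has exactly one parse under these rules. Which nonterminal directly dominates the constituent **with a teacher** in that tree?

NP

S
  NP
    Det: every
    N: committee
  VP
    V: admired
    CP
      C: that
      S
        NP
          NP
            Det: this
            N: teacher
          PP
            P: with
            NP
              Det: a
              N: teacher
        VP
          V: visited
The span 'with a teacher' is the PP node built by PP → P NP.
Its mother is the NP built by NP → NP PP.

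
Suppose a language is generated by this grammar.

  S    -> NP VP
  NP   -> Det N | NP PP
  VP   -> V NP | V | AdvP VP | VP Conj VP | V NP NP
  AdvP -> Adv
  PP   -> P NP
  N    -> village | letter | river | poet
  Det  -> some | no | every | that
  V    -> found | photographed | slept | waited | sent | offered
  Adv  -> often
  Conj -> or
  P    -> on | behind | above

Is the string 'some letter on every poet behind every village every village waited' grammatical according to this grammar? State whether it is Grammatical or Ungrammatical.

Ungrammatical

For S → NP VP, every NP-prefix leaves a non-VP remainder: after 'some letter' the remainder is not a VP; after 'some letter on every poet' the remainder is not a VP; after 'some letter on every poet behind every village' the remainder is not a VP.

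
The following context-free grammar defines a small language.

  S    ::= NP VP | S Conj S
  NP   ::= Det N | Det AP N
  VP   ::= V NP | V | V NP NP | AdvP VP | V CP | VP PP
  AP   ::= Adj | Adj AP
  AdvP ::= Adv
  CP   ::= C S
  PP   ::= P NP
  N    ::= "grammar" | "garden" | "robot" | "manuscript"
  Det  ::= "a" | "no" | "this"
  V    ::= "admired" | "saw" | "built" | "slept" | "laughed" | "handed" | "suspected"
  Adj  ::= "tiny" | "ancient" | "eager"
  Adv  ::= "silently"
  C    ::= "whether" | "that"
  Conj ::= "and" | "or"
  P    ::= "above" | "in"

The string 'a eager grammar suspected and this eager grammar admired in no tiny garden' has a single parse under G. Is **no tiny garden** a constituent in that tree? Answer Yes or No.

[S [S [NP [Det a] [AP [Adj eager]] [N grammar]] [VP [V suspected]]] [Conj and] [S [NP [Det this] [AP [Adj eager]] [N grammar]] [VP [VP [V admired]] [PP [P in] [NP [Det no] [AP [Adj tiny]] [N garden]]]]]]
The words 'no tiny garden' are exhaustively dominated by a single NP node (built by NP → Det AP N), so they form a constituent.

Yes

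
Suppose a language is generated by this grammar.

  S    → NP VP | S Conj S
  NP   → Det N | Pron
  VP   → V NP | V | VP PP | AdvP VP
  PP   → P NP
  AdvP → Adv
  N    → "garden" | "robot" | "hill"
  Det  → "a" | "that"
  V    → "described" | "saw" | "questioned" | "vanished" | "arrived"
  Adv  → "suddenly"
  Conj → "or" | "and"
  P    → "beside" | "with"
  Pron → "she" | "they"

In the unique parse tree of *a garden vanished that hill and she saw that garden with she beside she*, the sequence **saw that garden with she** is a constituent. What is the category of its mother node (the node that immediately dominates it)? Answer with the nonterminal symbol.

VP

[S [S [NP [Det a] [N garden]] [VP [V vanished] [NP [Det that] [N hill]]]] [Conj and] [S [NP [Pron she]] [VP [VP [VP [V saw] [NP [Det that] [N garden]]] [PP [P with] [NP [Pron she]]]] [PP [P beside] [NP [Pron she]]]]]]
The span 'saw that garden with she' is the VP node built by VP → VP PP.
Its mother is the VP built by VP → VP PP.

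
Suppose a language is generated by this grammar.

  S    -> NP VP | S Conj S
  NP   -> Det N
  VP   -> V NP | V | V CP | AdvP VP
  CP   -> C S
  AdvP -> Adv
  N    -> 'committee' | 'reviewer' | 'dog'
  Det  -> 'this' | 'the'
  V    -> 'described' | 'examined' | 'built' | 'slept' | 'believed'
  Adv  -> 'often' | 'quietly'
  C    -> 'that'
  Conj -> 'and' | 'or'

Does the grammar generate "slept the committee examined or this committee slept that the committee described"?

For S → NP VP, no prefix of the string parses as an NP. The alternative S rule S → S Conj S likewise has no satisfying split.

Ungrammatical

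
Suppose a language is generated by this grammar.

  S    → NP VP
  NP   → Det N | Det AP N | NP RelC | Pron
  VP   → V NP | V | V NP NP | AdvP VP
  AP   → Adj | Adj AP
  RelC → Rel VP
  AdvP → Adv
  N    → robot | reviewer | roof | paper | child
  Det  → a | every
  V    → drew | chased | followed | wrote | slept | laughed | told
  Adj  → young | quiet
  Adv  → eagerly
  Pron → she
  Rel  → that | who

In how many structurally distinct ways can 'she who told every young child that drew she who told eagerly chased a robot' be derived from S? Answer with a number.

Two of the 7 distinct bracketings:
[S [NP [NP [Pron she]] [RelC [Rel who] [VP [V told] [NP [NP [Det every] [AP [Adj young]] [N child]] [RelC [Rel that] [VP [V drew] [NP [NP [Pron she]] [RelC [Rel who] [VP [V told]]]]]]]]]] [VP [AdvP [Adv eagerly]] [VP [V chased] [NP [Det a] [N robot]]]]]
[S [NP [NP [Pron she]] [RelC [Rel who] [VP [V told] [NP [NP [NP [Det every] [AP [Adj young]] [N child]] [RelC [Rel that] [VP [V drew] [NP [Pron she]]]]] [RelC [Rel who] [VP [V told]]]]]]] [VP [AdvP [Adv eagerly]] [VP [V chased] [NP [Det a] [N robot]]]]]
The trees differ in how a recursive rule is bracketed over the same span.

7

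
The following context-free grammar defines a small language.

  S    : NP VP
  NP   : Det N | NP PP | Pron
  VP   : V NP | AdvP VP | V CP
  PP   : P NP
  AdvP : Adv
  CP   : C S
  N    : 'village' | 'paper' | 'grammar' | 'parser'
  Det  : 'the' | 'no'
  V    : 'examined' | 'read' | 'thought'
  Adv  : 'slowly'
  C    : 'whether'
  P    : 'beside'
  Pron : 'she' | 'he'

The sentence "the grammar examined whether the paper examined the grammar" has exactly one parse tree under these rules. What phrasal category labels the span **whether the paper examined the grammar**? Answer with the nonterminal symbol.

CP

[S [NP [Det the] [N grammar]] [VP [V examined] [CP [C whether] [S [NP [Det the] [N paper]] [VP [V examined] [NP [Det the] [N grammar]]]]]]]
The span 'whether the paper examined the grammar' is the CP node built by CP → C S.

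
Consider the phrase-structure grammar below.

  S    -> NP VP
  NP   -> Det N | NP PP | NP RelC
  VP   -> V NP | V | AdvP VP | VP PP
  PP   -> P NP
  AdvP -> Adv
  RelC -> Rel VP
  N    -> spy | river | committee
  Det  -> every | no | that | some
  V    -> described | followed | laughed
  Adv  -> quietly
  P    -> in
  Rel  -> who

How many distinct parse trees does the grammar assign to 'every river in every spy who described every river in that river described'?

Two of the 7 distinct bracketings:
[S [NP [NP [Det every] [N river]] [PP [P in] [NP [NP [NP [Det every] [N spy]] [RelC [Rel who] [VP [V described] [NP [Det every] [N river]]]]] [PP [P in] [NP [Det that] [N river]]]]]] [VP [V described]]]
[S [NP [NP [Det every] [N river]] [PP [P in] [NP [NP [Det every] [N spy]] [RelC [Rel who] [VP [V described] [NP [NP [Det every] [N river]] [PP [P in] [NP [Det that] [N river]]]]]]]]] [VP [V described]]]
The trees differ in how a recursive rule is bracketed over the same span.

7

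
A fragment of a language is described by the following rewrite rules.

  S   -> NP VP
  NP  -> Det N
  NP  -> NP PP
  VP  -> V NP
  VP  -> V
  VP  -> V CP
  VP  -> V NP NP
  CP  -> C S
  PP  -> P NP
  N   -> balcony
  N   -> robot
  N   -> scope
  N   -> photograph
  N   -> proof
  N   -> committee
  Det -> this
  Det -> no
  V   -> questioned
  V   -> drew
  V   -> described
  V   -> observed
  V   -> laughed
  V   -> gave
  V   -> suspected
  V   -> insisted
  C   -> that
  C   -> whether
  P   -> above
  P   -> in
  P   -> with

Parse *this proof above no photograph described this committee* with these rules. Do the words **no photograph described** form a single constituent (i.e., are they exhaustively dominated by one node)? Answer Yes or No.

[S [NP [NP [Det this] [N proof]] [PP [P above] [NP [Det no] [N photograph]]]] [VP [V described] [NP [Det this] [N committee]]]]
The smallest constituent containing 'no photograph described' is the S spanning 'this proof above no photograph described this committee'; no single node in the tree dominates exactly the given words.

No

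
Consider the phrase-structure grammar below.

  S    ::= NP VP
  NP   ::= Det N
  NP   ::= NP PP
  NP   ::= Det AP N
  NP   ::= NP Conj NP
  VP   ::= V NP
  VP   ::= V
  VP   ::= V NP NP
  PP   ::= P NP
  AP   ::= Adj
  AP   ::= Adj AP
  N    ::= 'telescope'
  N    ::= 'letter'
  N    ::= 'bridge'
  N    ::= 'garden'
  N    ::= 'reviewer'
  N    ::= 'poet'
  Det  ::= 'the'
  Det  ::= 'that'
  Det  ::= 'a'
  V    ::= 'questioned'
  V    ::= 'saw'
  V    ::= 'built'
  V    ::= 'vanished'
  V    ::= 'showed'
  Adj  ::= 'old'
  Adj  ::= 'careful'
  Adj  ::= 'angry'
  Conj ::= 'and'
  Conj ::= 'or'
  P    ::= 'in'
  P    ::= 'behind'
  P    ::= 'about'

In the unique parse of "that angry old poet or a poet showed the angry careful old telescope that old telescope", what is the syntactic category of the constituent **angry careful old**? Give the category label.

[S [NP [NP [Det that] [AP [Adj angry] [AP [Adj old]]] [N poet]] [Conj or] [NP [Det a] [N poet]]] [VP [V showed] [NP [Det the] [AP [Adj angry] [AP [Adj careful] [AP [Adj old]]]] [N telescope]] [NP [Det that] [AP [Adj old]] [N telescope]]]]
The span 'angry careful old' is the AP node built by AP → Adj AP.

AP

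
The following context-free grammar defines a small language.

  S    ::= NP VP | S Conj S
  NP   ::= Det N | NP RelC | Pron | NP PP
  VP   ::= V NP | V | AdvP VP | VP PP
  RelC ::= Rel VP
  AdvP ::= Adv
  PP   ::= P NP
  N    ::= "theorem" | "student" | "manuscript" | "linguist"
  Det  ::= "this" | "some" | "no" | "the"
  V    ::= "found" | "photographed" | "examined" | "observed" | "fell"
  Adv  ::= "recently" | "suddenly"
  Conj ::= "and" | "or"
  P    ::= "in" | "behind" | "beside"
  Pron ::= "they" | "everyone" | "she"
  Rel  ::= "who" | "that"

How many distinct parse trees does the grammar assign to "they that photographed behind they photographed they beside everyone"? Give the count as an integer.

Two of the 4 distinct bracketings:
[S [NP [NP [Pron they]] [RelC [Rel that] [VP [VP [V photographed]] [PP [P behind] [NP [Pron they]]]]]] [VP [V photographed] [NP [NP [Pron they]] [PP [P beside] [NP [Pron everyone]]]]]]
[S [NP [NP [Pron they]] [RelC [Rel that] [VP [VP [V photographed]] [PP [P behind] [NP [Pron they]]]]]] [VP [VP [V photographed] [NP [Pron they]]] [PP [P beside] [NP [Pron everyone]]]]]
The difference turns on whether NP → NP PP is used at the relevant span, versus an alternative expansion of NP.

4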